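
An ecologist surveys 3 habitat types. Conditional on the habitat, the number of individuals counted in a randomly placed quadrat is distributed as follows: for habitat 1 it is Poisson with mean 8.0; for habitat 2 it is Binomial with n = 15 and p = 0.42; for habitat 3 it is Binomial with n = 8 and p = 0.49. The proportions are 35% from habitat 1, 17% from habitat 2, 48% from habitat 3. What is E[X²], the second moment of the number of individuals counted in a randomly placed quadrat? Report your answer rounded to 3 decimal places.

For each component E[X²] = Var + (mean)², giving 1: 72; 2: 43.344; 3: 17.3656.
Overall E[X²] = 0.35·72 + 0.17·43.344 + 0.48·17.3656 = 40.904.

40.904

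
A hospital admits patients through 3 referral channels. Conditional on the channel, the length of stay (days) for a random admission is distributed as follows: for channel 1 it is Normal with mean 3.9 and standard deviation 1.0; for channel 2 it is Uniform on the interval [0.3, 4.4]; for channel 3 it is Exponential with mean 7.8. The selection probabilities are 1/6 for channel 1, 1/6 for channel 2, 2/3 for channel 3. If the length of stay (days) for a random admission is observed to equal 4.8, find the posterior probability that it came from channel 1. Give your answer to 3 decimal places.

Likelihoods f(4.8 | ·): 1: 0.266085; 2: 0; 3: 0.0692863.
Posterior ∝ prior × likelihood. Numerator for 1: 0.166667·0.266085 = 0.0443475.
Normalizing constant: 0.166667·0.266085 + 0.166667·0 + 0.666667·0.0692863 = 0.0905384.
P(1 | observation) = 0.0443475 / 0.0905384 = 0.48982.

0.490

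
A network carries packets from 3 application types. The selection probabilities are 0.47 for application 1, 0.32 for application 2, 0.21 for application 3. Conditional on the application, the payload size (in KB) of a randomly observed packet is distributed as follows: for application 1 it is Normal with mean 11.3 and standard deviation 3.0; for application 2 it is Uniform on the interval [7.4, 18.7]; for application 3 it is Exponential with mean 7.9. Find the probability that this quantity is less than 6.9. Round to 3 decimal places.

0.156

Conditional on each application, P(X < 6.9): 1: 0.0712334; 2: 0; 3: 0.582478.
By total probability, P(X < 6.9) = 0.47·0.0712334 + 0.32·0 + 0.21·0.582478 = 0.1558.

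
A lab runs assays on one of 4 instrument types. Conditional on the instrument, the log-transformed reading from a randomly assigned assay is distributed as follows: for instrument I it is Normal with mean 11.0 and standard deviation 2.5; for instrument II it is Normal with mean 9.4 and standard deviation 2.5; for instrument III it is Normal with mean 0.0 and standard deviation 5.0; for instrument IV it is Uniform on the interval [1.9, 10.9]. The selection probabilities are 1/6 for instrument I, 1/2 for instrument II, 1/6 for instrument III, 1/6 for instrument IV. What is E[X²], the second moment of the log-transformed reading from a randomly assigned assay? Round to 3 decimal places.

80.632

For each component E[X²] = Var + (mean)², giving I: 127.25; II: 94.61; III: 25; IV: 47.71.
Overall E[X²] = 0.166667·127.25 + 0.5·94.61 + 0.166667·25 + 0.166667·47.71 = 80.6317.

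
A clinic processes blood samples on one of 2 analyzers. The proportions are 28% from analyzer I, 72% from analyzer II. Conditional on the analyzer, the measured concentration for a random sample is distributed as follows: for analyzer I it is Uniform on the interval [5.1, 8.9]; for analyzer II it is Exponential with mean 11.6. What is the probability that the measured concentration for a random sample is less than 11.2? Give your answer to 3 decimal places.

0.726

Conditional on each analyzer, P(X < 11.2): I: 1; II: 0.619214.
By total probability, P(X < 11.2) = 0.28·1 + 0.72·0.619214 = 0.725834.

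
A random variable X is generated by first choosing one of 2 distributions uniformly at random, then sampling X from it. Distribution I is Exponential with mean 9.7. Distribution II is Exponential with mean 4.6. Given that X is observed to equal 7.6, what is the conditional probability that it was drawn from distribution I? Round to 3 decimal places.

Likelihoods f(7.6 | ·): I: 0.047093; II: 0.0416593.
Posterior ∝ prior × likelihood. Numerator for I: 0.5·0.047093 = 0.0235465.
Normalizing constant: 0.5·0.047093 + 0.5·0.0416593 = 0.0443762.
P(I | observation) = 0.0235465 / 0.0443762 = 0.530611.

0.531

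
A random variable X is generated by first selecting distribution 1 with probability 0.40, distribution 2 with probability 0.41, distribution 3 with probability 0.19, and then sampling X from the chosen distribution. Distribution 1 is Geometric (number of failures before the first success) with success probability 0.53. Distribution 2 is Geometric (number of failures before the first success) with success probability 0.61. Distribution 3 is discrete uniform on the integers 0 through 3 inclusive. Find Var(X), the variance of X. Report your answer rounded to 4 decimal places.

1.4328

Per component, 1: μ=0.886792, E[X²]=2.45959; 2: μ=0.639344, E[X²]=1.45687; 3: μ=1.5, E[X²]=3.5.
E[X] = 0.4·0.886792 + 0.41·0.639344 + 0.19·1.5 = 0.901848.
E[X²] = 0.4·2.45959 + 0.41·1.45687 + 0.19·3.5 = 2.24615.
Var(X) = E[X²] − (E[X])² = 2.24615 − 0.81333 = 1.43282.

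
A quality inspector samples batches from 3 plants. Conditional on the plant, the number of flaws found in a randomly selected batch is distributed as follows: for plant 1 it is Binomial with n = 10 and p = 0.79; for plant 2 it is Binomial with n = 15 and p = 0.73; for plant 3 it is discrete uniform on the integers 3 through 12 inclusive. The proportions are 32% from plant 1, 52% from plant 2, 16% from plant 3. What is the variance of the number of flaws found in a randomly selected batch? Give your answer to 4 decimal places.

Per component, 1: μ=7.9, E[X²]=64.069; 2: μ=10.95, E[X²]=122.859; 3: μ=7.5, E[X²]=64.5.
E[X] = 0.32·7.9 + 0.52·10.95 + 0.16·7.5 = 9.422.
E[X²] = 0.32·64.069 + 0.52·122.859 + 0.16·64.5 = 94.7088.
Var(X) = E[X²] − (E[X])² = 94.7088 − 88.7741 = 5.93468.

5.9347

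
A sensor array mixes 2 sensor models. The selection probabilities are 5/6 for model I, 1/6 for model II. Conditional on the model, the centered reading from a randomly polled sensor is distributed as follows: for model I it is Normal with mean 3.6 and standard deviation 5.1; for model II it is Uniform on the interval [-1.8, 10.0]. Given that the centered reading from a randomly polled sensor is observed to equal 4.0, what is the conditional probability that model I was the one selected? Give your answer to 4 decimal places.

Likelihoods f(4.0 | ·): I: 0.0779837; II: 0.0847458.
Posterior ∝ prior × likelihood. Numerator for I: 0.833333·0.0779837 = 0.0649865.
Normalizing constant: 0.833333·0.0779837 + 0.166667·0.0847458 = 0.0791108.
P(I | observation) = 0.0649865 / 0.0791108 = 0.821462.

0.8215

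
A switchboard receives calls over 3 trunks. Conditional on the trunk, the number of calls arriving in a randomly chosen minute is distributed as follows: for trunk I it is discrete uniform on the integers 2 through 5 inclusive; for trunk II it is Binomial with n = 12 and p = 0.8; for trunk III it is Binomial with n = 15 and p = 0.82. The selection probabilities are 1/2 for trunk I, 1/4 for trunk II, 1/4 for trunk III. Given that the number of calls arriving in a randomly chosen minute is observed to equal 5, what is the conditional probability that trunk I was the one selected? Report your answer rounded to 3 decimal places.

0.993

Likelihoods P(X=5 | ·): I: 0.25; II: 0.00332189; III: 3.97511e-05.
Posterior ∝ prior × likelihood. Numerator for I: 0.5·0.25 = 0.125.
Normalizing constant: 0.5·0.25 + 0.25·0.00332189 + 0.25·3.97511e-05 = 0.12584.
P(I | observation) = 0.125 / 0.12584 = 0.993322.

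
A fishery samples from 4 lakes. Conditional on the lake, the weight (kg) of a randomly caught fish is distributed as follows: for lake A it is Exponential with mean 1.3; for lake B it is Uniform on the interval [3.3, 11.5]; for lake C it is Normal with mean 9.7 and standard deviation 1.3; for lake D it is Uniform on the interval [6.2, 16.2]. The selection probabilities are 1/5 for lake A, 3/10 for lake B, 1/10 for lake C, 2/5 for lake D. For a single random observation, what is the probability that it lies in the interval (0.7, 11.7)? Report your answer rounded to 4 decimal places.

Conditional on each lake, P(0.7 < X < 11.7): A: 0.583522; B: 1; C: 0.938032; D: 0.55.
By total probability, P(0.7 < X < 11.7) = 0.2·0.583522 + 0.3·1 + 0.1·0.938032 + 0.4·0.55 = 0.730508.

0.7305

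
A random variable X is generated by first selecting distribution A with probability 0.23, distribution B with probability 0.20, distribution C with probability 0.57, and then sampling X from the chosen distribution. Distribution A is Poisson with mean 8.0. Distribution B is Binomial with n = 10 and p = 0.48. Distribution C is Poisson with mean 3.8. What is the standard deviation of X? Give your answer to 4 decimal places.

2.7208

Per component, A: μ=8, E[X²]=72; B: μ=4.8, E[X²]=25.536; C: μ=3.8, E[X²]=18.24.
E[X] = 0.23·8 + 0.2·4.8 + 0.57·3.8 = 4.966.
E[X²] = 0.23·72 + 0.2·25.536 + 0.57·18.24 = 32.064.
Var(X) = E[X²] − (E[X])² = 32.064 − 24.6612 = 7.40284.
SD(X) = √7.40284 = 2.72082.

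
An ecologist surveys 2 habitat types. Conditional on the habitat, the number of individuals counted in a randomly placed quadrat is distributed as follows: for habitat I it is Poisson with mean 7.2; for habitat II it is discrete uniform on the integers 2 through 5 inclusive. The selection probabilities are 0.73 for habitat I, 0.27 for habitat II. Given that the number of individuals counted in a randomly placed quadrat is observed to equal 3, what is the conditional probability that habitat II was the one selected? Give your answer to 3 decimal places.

Likelihoods P(X=3 | ·): I: 0.0464436; II: 0.25.
Posterior ∝ prior × likelihood. Numerator for II: 0.27·0.25 = 0.0675.
Normalizing constant: 0.73·0.0464436 + 0.27·0.25 = 0.101404.
P(II | observation) = 0.0675 / 0.101404 = 0.665655.

0.666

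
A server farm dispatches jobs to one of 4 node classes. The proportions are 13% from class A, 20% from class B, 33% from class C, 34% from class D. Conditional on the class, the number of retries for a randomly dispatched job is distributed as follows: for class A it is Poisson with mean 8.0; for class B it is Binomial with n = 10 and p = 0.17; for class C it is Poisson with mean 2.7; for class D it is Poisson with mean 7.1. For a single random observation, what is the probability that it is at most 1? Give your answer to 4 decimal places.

Conditional on each class, P(X ≤ 1): A: 0.00301916; B: 0.472959; C: 0.24866; D: 0.00668335.
By total probability, P(X ≤ 1) = 0.13·0.00301916 + 0.2·0.472959 + 0.33·0.24866 + 0.34·0.00668335 = 0.179315.

0.1793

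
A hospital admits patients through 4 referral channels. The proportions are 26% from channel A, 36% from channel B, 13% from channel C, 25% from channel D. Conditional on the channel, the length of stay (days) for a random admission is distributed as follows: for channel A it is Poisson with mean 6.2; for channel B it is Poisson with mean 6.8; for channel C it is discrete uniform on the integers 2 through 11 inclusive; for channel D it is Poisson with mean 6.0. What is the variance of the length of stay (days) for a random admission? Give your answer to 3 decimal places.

Per component, A: μ=6.2, E[X²]=44.64; B: μ=6.8, E[X²]=53.04; C: μ=6.5, E[X²]=50.5; D: μ=6, E[X²]=42.
E[X] = 0.26·6.2 + 0.36·6.8 + 0.13·6.5 + 0.25·6 = 6.405.
E[X²] = 0.26·44.64 + 0.36·53.04 + 0.13·50.5 + 0.25·42 = 47.7658.
Var(X) = E[X²] − (E[X])² = 47.7658 − 41.024 = 6.74177.

6.742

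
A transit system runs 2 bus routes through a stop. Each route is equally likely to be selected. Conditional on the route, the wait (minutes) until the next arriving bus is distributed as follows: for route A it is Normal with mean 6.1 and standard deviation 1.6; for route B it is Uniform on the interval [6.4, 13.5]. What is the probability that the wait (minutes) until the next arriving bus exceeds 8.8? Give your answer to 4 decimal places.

Conditional on each route, P(X > 8.8): A: 0.0457536; B: 0.661972.
By total probability, P(X > 8.8) = 0.5·0.0457536 + 0.5·0.661972 = 0.353863.

0.3539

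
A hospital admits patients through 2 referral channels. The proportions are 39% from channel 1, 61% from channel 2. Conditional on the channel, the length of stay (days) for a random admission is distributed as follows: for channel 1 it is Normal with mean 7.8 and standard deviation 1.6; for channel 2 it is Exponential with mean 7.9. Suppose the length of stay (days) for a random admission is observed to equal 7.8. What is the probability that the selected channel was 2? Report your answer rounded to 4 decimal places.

0.2283

Likelihoods f(7.8 | ·): 1: 0.249339; 2: 0.0471602.
Posterior ∝ prior × likelihood. Numerator for 2: 0.61·0.0471602 = 0.0287677.
Normalizing constant: 0.39·0.249339 + 0.61·0.0471602 = 0.12601.
P(2 | observation) = 0.0287677 / 0.12601 = 0.228297.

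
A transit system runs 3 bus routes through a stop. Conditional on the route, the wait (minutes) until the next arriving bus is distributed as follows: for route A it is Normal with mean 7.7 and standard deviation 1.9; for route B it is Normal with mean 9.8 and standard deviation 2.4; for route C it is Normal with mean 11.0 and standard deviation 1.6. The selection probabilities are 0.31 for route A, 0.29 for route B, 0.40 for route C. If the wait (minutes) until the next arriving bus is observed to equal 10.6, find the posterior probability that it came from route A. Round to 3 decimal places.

Likelihoods f(10.6 | ·): A: 0.0655061; B: 0.157243; C: 0.241668.
Posterior ∝ prior × likelihood. Numerator for A: 0.31·0.0655061 = 0.0203069.
Normalizing constant: 0.31·0.0655061 + 0.29·0.157243 + 0.4·0.241668 = 0.162574.
P(A | observation) = 0.0203069 / 0.162574 = 0.124908.

0.125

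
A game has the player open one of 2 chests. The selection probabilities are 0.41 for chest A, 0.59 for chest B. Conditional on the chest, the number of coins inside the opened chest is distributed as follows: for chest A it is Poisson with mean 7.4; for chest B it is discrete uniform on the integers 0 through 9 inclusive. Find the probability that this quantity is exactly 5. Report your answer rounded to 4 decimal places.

0.1053

Conditional on each chest, P(X = 5): A: 0.113031; B: 0.1.
By total probability, P(X = 5) = 0.41·0.113031 + 0.59·0.1 = 0.105343.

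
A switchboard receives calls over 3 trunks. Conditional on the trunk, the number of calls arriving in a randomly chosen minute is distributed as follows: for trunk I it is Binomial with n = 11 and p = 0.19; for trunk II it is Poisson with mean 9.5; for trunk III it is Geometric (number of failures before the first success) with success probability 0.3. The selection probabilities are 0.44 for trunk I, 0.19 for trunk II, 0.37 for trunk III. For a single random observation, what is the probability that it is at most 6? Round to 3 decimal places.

Conditional on each trunk, P(X ≤ 6): I: 0.998569; II: 0.164949; III: 0.917646.
By total probability, P(X ≤ 6) = 0.44·0.998569 + 0.19·0.164949 + 0.37·0.917646 = 0.81024.

0.810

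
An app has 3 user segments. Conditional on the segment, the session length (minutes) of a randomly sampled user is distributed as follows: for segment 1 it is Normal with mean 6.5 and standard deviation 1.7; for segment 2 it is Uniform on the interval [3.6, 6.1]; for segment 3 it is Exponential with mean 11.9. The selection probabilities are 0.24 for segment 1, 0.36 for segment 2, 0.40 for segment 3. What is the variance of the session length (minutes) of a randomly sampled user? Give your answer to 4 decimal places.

67.7168

Per component, 1: μ=6.5, E[X²]=45.14; 2: μ=4.85, E[X²]=24.0433; 3: μ=11.9, E[X²]=283.22.
E[X] = 0.24·6.5 + 0.36·4.85 + 0.4·11.9 = 8.066.
E[X²] = 0.24·45.14 + 0.36·24.0433 + 0.4·283.22 = 132.777.
Var(X) = E[X²] − (E[X])² = 132.777 − 65.0604 = 67.7168.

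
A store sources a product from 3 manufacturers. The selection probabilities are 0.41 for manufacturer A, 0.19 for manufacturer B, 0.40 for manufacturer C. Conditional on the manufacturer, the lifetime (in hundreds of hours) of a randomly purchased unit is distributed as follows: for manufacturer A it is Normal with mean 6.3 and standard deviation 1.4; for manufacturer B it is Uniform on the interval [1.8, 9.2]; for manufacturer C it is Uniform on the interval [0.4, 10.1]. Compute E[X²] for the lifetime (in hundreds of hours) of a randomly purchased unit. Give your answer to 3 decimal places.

37.852

For each component E[X²] = Var + (mean)², giving A: 41.65; B: 34.8133; C: 35.4033.
Overall E[X²] = 0.41·41.65 + 0.19·34.8133 + 0.4·35.4033 = 37.8524.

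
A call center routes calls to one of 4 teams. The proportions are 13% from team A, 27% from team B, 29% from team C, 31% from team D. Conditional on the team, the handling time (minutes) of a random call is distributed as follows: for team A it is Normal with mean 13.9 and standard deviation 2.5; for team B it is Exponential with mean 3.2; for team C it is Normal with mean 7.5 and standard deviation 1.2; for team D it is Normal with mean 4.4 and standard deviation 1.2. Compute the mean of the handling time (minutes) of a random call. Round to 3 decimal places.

6.210

Component means — A: 13.9; B: 3.2; C: 7.5; D: 4.4.
E[X] = 0.13·13.9 + 0.27·3.2 + 0.29·7.5 + 0.31·4.4 = 6.21.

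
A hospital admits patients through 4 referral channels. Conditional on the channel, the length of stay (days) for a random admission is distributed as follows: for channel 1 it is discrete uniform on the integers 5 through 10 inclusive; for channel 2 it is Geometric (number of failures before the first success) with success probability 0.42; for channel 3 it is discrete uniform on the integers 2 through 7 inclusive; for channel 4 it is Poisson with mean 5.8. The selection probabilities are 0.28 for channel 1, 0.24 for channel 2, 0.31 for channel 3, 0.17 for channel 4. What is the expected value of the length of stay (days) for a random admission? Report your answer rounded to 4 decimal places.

4.8124

Component means — 1: 7.5; 2: 1.38095; 3: 4.5; 4: 5.8.
E[X] = 0.28·7.5 + 0.24·1.38095 + 0.31·4.5 + 0.17·5.8 = 4.81243.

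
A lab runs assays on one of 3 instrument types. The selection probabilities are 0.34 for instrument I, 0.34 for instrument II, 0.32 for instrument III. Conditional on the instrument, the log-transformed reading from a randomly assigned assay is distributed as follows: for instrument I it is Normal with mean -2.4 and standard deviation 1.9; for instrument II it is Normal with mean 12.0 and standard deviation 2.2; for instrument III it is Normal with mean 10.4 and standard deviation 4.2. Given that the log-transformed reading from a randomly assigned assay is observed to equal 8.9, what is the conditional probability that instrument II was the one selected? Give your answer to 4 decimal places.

0.4448

Likelihoods f(8.9 | ·): I: 4.37925e-09; II: 0.0671945; III: 0.0891176.
Posterior ∝ prior × likelihood. Numerator for II: 0.34·0.0671945 = 0.0228461.
Normalizing constant: 0.34·4.37925e-09 + 0.34·0.0671945 + 0.32·0.0891176 = 0.0513637.
P(II | observation) = 0.0228461 / 0.0513637 = 0.444791.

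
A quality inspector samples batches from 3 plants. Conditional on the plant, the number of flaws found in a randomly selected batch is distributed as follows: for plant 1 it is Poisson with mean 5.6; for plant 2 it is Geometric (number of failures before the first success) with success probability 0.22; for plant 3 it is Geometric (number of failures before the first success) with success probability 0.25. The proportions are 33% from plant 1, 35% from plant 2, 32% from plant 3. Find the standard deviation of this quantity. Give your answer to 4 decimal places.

3.5445

Per component, 1: μ=5.6, E[X²]=36.96; 2: μ=3.54545, E[X²]=28.686; 3: μ=3, E[X²]=21.
E[X] = 0.33·5.6 + 0.35·3.54545 + 0.32·3 = 4.04891.
E[X²] = 0.33·36.96 + 0.35·28.686 + 0.32·21 = 28.9569.
Var(X) = E[X²] − (E[X])² = 28.9569 − 16.3937 = 12.5632.
SD(X) = √12.5632 = 3.54446.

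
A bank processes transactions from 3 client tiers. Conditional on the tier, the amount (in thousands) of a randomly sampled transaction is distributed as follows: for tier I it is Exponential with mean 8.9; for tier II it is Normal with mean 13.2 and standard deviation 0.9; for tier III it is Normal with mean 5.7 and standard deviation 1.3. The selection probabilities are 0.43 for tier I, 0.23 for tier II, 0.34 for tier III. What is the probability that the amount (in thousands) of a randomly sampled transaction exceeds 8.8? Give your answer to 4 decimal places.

0.3929

Conditional on each tier, P(X > 8.8): I: 0.372036; II: 0.999999; III: 0.00854849.
By total probability, P(X > 8.8) = 0.43·0.372036 + 0.23·0.999999 + 0.34·0.00854849 = 0.392882.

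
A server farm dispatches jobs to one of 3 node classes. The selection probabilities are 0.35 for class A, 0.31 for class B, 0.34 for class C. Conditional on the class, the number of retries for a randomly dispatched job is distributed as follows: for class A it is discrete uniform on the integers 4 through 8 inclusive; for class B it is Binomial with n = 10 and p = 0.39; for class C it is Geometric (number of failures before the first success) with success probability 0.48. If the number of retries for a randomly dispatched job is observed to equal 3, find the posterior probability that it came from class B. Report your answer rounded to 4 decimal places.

Likelihoods P(X=3 | ·): A: 0; B: 0.223709; C: 0.0674918.
Posterior ∝ prior × likelihood. Numerator for B: 0.31·0.223709 = 0.0693499.
Normalizing constant: 0.35·0 + 0.31·0.223709 + 0.34·0.0674918 = 0.0922971.
P(B | observation) = 0.0693499 / 0.0922971 = 0.751376.

0.7514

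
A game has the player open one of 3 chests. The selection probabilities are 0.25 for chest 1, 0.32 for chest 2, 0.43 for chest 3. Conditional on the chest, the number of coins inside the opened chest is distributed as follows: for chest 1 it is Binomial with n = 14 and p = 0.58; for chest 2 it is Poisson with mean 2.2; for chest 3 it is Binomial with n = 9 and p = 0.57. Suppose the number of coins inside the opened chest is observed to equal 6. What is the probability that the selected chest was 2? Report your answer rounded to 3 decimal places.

0.042

Likelihoods P(X=6 | ·): 1: 0.110692; 2: 0.0174484; 3: 0.229052.
Posterior ∝ prior × likelihood. Numerator for 2: 0.32·0.0174484 = 0.00558349.
Normalizing constant: 0.25·0.110692 + 0.32·0.0174484 + 0.43·0.229052 = 0.131749.
P(2 | observation) = 0.00558349 / 0.131749 = 0.0423798.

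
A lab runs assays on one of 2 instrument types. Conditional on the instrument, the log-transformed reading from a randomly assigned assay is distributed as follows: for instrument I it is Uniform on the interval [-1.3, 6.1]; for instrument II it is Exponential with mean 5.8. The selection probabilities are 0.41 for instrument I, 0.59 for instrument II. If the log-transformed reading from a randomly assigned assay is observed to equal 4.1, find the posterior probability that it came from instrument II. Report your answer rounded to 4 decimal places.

Likelihoods f(4.1 | ·): I: 0.135135; II: 0.0850297.
Posterior ∝ prior × likelihood. Numerator for II: 0.59·0.0850297 = 0.0501675.
Normalizing constant: 0.41·0.135135 + 0.59·0.0850297 = 0.105573.
P(II | observation) = 0.0501675 / 0.105573 = 0.475193.

0.4752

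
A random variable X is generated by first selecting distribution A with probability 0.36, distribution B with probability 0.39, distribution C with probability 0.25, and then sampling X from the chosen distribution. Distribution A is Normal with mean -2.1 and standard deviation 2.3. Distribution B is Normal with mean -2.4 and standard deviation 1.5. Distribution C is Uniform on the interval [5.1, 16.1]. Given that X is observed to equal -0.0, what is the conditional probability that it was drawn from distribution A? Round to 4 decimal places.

Likelihoods f(-0.0 | ·): A: 0.114329; B: 0.0739472; C: 0.
Posterior ∝ prior × likelihood. Numerator for A: 0.36·0.114329 = 0.0411586.
Normalizing constant: 0.36·0.114329 + 0.39·0.0739472 + 0.25·0 = 0.069998.
P(A | observation) = 0.0411586 / 0.069998 = 0.587996.

0.5880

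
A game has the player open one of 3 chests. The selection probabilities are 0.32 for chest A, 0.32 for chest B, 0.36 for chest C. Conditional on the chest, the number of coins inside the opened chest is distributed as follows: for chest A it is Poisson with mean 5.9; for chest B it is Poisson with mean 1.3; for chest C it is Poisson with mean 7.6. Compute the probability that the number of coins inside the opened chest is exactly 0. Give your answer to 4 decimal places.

Conditional on each chest, P(X = 0): A: 0.00273944; B: 0.272532; C: 0.000500451.
By total probability, P(X = 0) = 0.32·0.00273944 + 0.32·0.272532 + 0.36·0.000500451 = 0.088267.

0.0883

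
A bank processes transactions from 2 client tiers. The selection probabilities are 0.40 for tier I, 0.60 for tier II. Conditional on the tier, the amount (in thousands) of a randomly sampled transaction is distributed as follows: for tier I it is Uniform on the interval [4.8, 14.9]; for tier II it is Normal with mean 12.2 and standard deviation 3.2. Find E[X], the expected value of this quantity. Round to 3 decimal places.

11.260

Component means — I: 9.85; II: 12.2.
E[X] = 0.4·9.85 + 0.6·12.2 = 11.26.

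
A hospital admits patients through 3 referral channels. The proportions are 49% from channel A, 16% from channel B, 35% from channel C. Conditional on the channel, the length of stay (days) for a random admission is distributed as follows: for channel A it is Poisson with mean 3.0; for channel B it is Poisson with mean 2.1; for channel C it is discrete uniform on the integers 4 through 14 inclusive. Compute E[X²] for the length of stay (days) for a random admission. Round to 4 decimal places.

38.7716

For each component E[X²] = Var + (mean)², giving A: 12; B: 6.51; C: 91.
Overall E[X²] = 0.49·12 + 0.16·6.51 + 0.35·91 = 38.7716.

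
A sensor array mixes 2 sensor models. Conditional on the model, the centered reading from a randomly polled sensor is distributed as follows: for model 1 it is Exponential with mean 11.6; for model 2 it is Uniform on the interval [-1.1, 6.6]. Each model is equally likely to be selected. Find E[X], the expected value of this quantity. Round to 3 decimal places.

7.175

Component means — 1: 11.6; 2: 2.75.
E[X] = 0.5·11.6 + 0.5·2.75 = 7.175.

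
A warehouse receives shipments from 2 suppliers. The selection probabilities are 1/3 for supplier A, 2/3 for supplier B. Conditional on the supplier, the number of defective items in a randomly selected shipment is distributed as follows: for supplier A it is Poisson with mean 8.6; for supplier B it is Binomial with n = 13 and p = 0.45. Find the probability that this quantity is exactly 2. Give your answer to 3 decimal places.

0.017

Conditional on each supplier, P(X = 2): A: 0.00680823; B: 0.0220044.
By total probability, P(X = 2) = 0.333333·0.00680823 + 0.666667·0.0220044 = 0.016939.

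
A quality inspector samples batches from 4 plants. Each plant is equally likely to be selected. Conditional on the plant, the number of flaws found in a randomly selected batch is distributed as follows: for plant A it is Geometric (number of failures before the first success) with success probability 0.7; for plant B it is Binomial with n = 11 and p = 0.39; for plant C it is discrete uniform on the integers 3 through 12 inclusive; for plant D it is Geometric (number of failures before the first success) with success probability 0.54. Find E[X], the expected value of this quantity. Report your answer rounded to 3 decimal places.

3.268

Component means — A: 0.428571; B: 4.29; C: 7.5; D: 0.851852.
E[X] = 0.25·0.428571 + 0.25·4.29 + 0.25·7.5 + 0.25·0.851852 = 3.26761.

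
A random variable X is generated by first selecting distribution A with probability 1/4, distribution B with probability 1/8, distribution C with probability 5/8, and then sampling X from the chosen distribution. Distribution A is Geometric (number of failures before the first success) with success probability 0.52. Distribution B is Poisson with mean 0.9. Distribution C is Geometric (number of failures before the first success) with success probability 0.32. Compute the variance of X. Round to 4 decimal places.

5.0497

Per component, A: μ=0.923077, E[X²]=2.62722; B: μ=0.9, E[X²]=1.71; C: μ=2.125, E[X²]=11.1562.
E[X] = 0.25·0.923077 + 0.125·0.9 + 0.625·2.125 = 1.67139.
E[X²] = 0.25·2.62722 + 0.125·1.71 + 0.625·11.1562 = 7.84321.
Var(X) = E[X²] − (E[X])² = 7.84321 − 2.79356 = 5.04965.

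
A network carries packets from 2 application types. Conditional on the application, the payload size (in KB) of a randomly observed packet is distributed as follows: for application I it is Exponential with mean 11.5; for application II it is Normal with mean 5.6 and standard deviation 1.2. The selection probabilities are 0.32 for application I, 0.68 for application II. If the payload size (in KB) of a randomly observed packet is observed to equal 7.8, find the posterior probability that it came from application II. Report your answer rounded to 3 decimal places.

Likelihoods f(7.8 | ·): I: 0.0441303; II: 0.061926.
Posterior ∝ prior × likelihood. Numerator for II: 0.68·0.061926 = 0.0421097.
Normalizing constant: 0.32·0.0441303 + 0.68·0.061926 = 0.0562314.
P(II | observation) = 0.0421097 / 0.0562314 = 0.748864.

0.749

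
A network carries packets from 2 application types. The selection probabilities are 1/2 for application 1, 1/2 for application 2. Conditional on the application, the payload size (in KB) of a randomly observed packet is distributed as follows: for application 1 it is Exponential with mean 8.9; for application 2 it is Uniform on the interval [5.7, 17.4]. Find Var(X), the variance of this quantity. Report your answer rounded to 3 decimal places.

47.064

Per component, 1: μ=8.9, E[X²]=158.42; 2: μ=11.55, E[X²]=144.81.
E[X] = 0.5·8.9 + 0.5·11.55 = 10.225.
E[X²] = 0.5·158.42 + 0.5·144.81 = 151.615.
Var(X) = E[X²] − (E[X])² = 151.615 − 104.551 = 47.0644.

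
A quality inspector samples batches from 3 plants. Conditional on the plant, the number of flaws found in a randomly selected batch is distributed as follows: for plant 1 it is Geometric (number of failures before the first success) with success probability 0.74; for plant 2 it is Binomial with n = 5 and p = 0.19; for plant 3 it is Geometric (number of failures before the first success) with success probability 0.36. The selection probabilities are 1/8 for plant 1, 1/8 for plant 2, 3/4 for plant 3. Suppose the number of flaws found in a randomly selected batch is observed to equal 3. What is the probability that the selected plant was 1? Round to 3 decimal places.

Likelihoods P(X=3 | ·): 1: 0.0130062; 2: 0.0450019; 3: 0.0943718.
Posterior ∝ prior × likelihood. Numerator for 1: 0.125·0.0130062 = 0.00162578.
Normalizing constant: 0.125·0.0130062 + 0.125·0.0450019 + 0.75·0.0943718 = 0.0780299.
P(1 | observation) = 0.00162578 / 0.0780299 = 0.0208353.

0.021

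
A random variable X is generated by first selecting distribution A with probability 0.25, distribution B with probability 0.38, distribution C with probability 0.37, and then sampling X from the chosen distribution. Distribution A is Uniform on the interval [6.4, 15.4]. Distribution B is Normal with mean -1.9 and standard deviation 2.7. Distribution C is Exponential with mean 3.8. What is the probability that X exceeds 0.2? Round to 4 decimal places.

0.6840

Conditional on each component, P(X > 0.2): A: 1; B: 0.21835; C: 0.948729.
By total probability, P(X > 0.2) = 0.25·1 + 0.38·0.21835 + 0.37·0.948729 = 0.684003.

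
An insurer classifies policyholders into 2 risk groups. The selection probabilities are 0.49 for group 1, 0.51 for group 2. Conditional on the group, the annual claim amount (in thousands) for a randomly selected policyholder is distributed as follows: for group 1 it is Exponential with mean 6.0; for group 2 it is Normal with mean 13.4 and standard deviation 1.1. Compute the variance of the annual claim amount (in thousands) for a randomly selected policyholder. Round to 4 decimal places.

Per component, 1: μ=6, E[X²]=72; 2: μ=13.4, E[X²]=180.77.
E[X] = 0.49·6 + 0.51·13.4 = 9.774.
E[X²] = 0.49·72 + 0.51·180.77 = 127.473.
Var(X) = E[X²] − (E[X])² = 127.473 − 95.5311 = 31.9416.

31.9416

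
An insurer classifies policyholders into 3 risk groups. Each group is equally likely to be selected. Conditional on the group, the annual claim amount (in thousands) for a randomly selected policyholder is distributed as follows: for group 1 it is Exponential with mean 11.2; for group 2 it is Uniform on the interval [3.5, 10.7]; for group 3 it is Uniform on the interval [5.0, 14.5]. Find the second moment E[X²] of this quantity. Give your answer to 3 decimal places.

For each component E[X²] = Var + (mean)², giving 1: 250.88; 2: 54.73; 3: 102.583.
Overall E[X²] = 0.333333·250.88 + 0.333333·54.73 + 0.333333·102.583 = 136.064.

136.064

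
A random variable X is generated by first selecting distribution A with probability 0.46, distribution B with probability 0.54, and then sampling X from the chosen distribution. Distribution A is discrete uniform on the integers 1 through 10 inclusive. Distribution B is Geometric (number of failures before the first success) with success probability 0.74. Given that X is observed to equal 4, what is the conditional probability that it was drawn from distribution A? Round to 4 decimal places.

0.9618

Likelihoods P(X=4 | ·): A: 0.1; B: 0.00338162.
Posterior ∝ prior × likelihood. Numerator for A: 0.46·0.1 = 0.046.
Normalizing constant: 0.46·0.1 + 0.54·0.00338162 = 0.0478261.
P(A | observation) = 0.046 / 0.0478261 = 0.961818.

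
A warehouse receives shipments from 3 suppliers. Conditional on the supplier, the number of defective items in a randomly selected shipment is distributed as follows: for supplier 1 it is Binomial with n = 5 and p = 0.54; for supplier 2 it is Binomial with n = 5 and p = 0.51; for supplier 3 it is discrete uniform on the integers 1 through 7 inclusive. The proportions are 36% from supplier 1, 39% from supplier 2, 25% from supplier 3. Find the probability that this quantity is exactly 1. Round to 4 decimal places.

Conditional on each supplier, P(X = 1): 1: 0.120891; 2: 0.147002; 3: 0.142857.
By total probability, P(X = 1) = 0.36·0.120891 + 0.39·0.147002 + 0.25·0.142857 = 0.136566.

0.1366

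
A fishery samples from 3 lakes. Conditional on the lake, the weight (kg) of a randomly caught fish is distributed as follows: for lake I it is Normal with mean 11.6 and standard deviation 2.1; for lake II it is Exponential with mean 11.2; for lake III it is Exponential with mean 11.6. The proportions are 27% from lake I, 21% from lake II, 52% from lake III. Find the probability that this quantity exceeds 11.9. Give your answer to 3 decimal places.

0.379

Conditional on each lake, P(X > 11.9): I: 0.443202; II: 0.345591; III: 0.358487.
By total probability, P(X > 11.9) = 0.27·0.443202 + 0.21·0.345591 + 0.52·0.358487 = 0.378652.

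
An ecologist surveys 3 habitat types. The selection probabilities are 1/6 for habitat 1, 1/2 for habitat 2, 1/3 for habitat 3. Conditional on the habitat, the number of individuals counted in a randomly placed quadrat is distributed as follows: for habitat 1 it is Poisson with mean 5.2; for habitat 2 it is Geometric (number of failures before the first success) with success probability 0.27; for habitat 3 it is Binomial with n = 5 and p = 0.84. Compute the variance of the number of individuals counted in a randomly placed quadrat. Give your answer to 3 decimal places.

7.046

Per component, 1: μ=5.2, E[X²]=32.24; 2: μ=2.7037, E[X²]=17.3237; 3: μ=4.2, E[X²]=18.312.
E[X] = 0.166667·5.2 + 0.5·2.7037 + 0.333333·4.2 = 3.61852.
E[X²] = 0.166667·32.24 + 0.5·17.3237 + 0.333333·18.312 = 20.1392.
Var(X) = E[X²] − (E[X])² = 20.1392 − 13.0937 = 7.04552.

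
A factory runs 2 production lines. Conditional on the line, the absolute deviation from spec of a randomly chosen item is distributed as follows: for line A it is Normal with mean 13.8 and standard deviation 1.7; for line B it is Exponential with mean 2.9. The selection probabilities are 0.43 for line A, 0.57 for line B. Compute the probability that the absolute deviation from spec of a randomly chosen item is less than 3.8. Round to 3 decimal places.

0.416

Conditional on each line, P(X < 3.8): A: 2.02237e-09; B: 0.730273.
By total probability, P(X < 3.8) = 0.43·2.02237e-09 + 0.57·0.730273 = 0.416256.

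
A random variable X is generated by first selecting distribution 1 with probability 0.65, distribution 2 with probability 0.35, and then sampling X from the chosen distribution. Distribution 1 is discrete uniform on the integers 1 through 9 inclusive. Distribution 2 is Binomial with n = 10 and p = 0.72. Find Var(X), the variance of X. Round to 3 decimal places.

Per component, 1: μ=5, E[X²]=31.6667; 2: μ=7.2, E[X²]=53.856.
E[X] = 0.65·5 + 0.35·7.2 = 5.77.
E[X²] = 0.65·31.6667 + 0.35·53.856 = 39.4329.
Var(X) = E[X²] − (E[X])² = 39.4329 − 33.2929 = 6.14003.

6.140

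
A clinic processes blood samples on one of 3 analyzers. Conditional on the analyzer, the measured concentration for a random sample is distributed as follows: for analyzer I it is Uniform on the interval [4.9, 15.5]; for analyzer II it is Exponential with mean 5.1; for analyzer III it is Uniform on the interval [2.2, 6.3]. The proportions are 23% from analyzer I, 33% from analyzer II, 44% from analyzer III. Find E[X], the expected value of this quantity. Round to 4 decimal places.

5.8990

Component means — I: 10.2; II: 5.1; III: 4.25.
E[X] = 0.23·10.2 + 0.33·5.1 + 0.44·4.25 = 5.899.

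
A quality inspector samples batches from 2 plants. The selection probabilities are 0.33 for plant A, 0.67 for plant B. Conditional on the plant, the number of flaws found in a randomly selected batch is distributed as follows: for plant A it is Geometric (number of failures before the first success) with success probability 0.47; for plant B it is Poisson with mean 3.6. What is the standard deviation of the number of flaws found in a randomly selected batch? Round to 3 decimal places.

Per component, A: μ=1.12766, E[X²]=3.67089; B: μ=3.6, E[X²]=16.56.
E[X] = 0.33·1.12766 + 0.67·3.6 = 2.78413.
E[X²] = 0.33·3.67089 + 0.67·16.56 = 12.3066.
Var(X) = E[X²] − (E[X])² = 12.3066 − 7.75137 = 4.55523.
SD(X) = √4.55523 = 2.1343.

2.134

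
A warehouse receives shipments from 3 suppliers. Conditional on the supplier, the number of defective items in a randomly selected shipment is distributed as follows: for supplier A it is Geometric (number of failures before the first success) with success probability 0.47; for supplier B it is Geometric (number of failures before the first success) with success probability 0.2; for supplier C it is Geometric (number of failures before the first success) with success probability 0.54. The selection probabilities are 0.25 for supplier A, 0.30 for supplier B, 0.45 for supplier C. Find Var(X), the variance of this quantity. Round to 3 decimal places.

9.275

Per component, A: μ=1.12766, E[X²]=3.67089; B: μ=4, E[X²]=36; C: μ=0.851852, E[X²]=2.30316.
E[X] = 0.25·1.12766 + 0.3·4 + 0.45·0.851852 = 1.86525.
E[X²] = 0.25·3.67089 + 0.3·36 + 0.45·2.30316 = 12.7541.
Var(X) = E[X²] − (E[X])² = 12.7541 − 3.47915 = 9.27499.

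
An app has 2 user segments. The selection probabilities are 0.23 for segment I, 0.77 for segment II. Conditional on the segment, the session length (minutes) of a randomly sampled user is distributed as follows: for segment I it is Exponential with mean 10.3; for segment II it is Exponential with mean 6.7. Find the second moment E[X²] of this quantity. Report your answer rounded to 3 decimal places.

For each component E[X²] = Var + (mean)², giving I: 212.18; II: 89.78.
Overall E[X²] = 0.23·212.18 + 0.77·89.78 = 117.932.

117.932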